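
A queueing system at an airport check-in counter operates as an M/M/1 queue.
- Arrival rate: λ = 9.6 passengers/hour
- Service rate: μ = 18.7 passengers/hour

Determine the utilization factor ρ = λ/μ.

Server utilization: ρ = λ/μ
ρ = 9.6/18.7 = 0.5134
The server is busy 51.34% of the time.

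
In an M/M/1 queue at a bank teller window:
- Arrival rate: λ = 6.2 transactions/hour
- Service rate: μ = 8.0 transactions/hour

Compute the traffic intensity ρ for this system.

Server utilization: ρ = λ/μ
ρ = 6.2/8.0 = 0.7750
The server is busy 77.50% of the time.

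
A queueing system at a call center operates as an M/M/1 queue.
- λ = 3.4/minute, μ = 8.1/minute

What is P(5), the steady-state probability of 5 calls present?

ρ = λ/μ = 3.4/8.1 = 0.41975
P(n) = (1-ρ)ρⁿ
P(5) = (1-0.41975) × 0.41975^5
P(5) = 0.58025 × 0.013030
P(5) = 0.007561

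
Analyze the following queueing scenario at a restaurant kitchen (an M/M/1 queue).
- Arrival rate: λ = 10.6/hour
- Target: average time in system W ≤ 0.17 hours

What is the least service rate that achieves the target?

For M/M/1: W = 1/(μ-λ)
Need W ≤ 0.17, so 1/(μ-λ) ≤ 0.17
μ - λ ≥ 1/0.17 = 5.8824
μ ≥ 10.6 + 5.8824 = 16.4824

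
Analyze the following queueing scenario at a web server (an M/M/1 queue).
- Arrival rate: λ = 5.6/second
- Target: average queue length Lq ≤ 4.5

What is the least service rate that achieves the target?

For M/M/1: Lq = λ²/(μ(μ-λ))
Need Lq ≤ 4.5, i.e. μ(μ-λ) ≥ λ²/4.5
μ² - 5.6μ - 31.36/4.5 ≥ 0  →  μ² - 5.6μ - 6.9689 ≥ 0
Quadratic formula (positive root): μ = [λ + √(λ² + 4×6.9689)]/2
Discriminant: 31.36 + 4×6.9689 = 59.2356, √59.2356 = 7.6965
μ ≥ (5.6 + 7.6965)/2 = 6.6482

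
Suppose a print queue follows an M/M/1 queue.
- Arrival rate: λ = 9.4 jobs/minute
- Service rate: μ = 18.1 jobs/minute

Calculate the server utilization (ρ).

Server utilization: ρ = λ/μ
ρ = 9.4/18.1 = 0.5193
The server is busy 51.93% of the time.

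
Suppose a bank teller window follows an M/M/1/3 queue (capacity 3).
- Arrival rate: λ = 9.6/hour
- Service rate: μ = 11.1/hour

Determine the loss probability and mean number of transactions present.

ρ = λ/μ = 9.6/11.1 = 0.8649
P₀ = (1-ρ)/(1-ρ^(K+1)) = (1-0.8649)/(1-0.8649^4) = 0.1351/0.4404 = 0.3068
P_K = P₀×ρ^K = 0.3068 × 0.8649^3 = 0.3068 × 0.6470 = 0.1985
Blocking probability P_3 = 0.1985 (19.85%)
L = ρ[1 - (K+1)ρ^K + Kρ^(K+1)] / [(1-ρ)(1-ρ^(K+1))]
L = 0.8649 × (1 - 4×0.64699 + 3×0.55958) / ((1 - 0.8649) × (1 - 0.55958)) = 1.3196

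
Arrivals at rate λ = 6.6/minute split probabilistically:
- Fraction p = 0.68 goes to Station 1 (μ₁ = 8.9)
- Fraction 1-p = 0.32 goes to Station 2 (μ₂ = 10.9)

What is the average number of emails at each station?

Effective rates: λ₁ = 6.6×0.68 = 4.488, λ₂ = 6.6×0.32 = 2.112
Station 1: ρ₁ = 4.488/8.9 = 0.50427, L₁ = ρ₁/(1-ρ₁) = 0.50427/(1-0.50427) = 1.0172
Station 2: ρ₂ = 2.112/10.9 = 0.19376, L₂ = ρ₂/(1-ρ₂) = 0.19376/(1-0.19376) = 0.2403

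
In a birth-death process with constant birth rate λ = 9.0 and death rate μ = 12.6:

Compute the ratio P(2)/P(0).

For constant rates: P(n)/P(0) = (λ/μ)^n
P(2)/P(0) = (9.0/12.6)^2 = 0.7143^2 = 0.5102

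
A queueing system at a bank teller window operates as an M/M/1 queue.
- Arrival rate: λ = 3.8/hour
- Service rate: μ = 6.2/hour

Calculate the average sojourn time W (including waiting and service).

First, compute utilization: ρ = λ/μ = 3.8/6.2 = 0.6129
For M/M/1: W = 1/(μ-λ)
W = 1/(6.2-3.8) = 1/2.40
W = 0.4167 hours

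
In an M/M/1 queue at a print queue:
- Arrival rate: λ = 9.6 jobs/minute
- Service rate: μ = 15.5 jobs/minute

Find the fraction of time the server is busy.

Server utilization: ρ = λ/μ
ρ = 9.6/15.5 = 0.6194
The server is busy 61.94% of the time.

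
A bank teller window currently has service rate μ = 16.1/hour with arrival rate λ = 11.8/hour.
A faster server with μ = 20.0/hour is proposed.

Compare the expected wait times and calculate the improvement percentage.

System 1: ρ₁ = 11.8/16.1 = 0.7329, W₁ = 1/(16.1-11.8) = 0.23256
System 2: ρ₂ = 11.8/20.0 = 0.5900, W₂ = 1/(20.0-11.8) = 0.12195
Improvement: (W₁-W₂)/W₁ = (0.23256-0.12195)/0.23256 = 47.56%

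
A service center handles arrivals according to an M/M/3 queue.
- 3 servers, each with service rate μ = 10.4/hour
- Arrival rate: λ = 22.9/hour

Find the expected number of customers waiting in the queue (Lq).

Traffic intensity: ρ = λ/(cμ) = 22.9/(3×10.4) = 0.7340
Since ρ = 0.7340 < 1, system is stable.
Offered load a = λ/μ = cρ = 22.9/10.4 = 2.2019
P₀ = [ Σₙ₌₀^2 aⁿ/n! + a^3/(3!(1-ρ)) ]⁻¹
Σ = a^0/0! + a^1/1! + a^2/2! = 1.000000 + 2.201923 + 2.424233 = 5.6262
a^3/(3!(1-ρ)) = 10.6759/(6 × 0.266026) = 6.6885
P₀ = 1/(5.6262 + 6.6885) = 0.08120
Lq = P₀·a^3·ρ / (3!(1-ρ)²) = 0.08120 × 10.6759 × 0.7340 / (6 × 0.07077) = 1.4985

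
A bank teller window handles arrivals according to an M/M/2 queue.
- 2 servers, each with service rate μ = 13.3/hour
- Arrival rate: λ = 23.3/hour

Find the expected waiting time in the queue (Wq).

Traffic intensity: ρ = λ/(cμ) = 23.3/(2×13.3) = 0.8759
Since ρ = 0.8759 < 1, system is stable.
Offered load a = λ/μ = cρ = 23.3/13.3 = 1.7519
P₀ = [ Σₙ₌₀^1 aⁿ/n! + a^2/(2!(1-ρ)) ]⁻¹
Σ = a^0/0! + a^1/1! = 1.0000 + 1.7519 = 2.7519
a^2/(2!(1-ρ)) = 3.06908/(2 × 0.124060) = 12.3693
P₀ = 1/(2.7519 + 12.3693) = 0.06613
Lq = P₀·a^2·ρ / (2!(1-ρ)²) = 0.0661323 × 3.06908 × 0.875940 / (2 × 0.0153909) = 5.7757
Wq = Lq/λ = 5.7757/23.3 = 0.2479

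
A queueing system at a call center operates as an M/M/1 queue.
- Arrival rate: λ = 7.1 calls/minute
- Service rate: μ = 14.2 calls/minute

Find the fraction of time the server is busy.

Server utilization: ρ = λ/μ
ρ = 7.1/14.2 = 0.5000
The server is busy 50.00% of the time.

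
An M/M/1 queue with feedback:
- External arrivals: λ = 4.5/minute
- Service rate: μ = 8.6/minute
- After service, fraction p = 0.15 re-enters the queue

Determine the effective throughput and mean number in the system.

Effective arrival rate: λ_eff = λ/(1-p) = 4.5/(1-0.15) = 4.5/0.85 = 5.29412
ρ = λ_eff/μ = 5.29412/8.6 = 0.615595
L = ρ/(1-ρ) = 0.615595/(1-0.615595) = 1.6014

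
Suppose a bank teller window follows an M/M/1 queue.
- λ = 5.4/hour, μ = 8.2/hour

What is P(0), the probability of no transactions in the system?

ρ = λ/μ = 5.4/8.2 = 0.6585
P(0) = 1 - ρ = 1 - 0.6585 = 0.3415
The server is idle 34.15% of the time.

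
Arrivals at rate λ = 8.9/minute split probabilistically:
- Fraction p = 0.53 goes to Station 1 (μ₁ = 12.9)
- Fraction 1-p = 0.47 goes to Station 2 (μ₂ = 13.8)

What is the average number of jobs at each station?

Effective rates: λ₁ = 8.9×0.53 = 4.717, λ₂ = 8.9×0.47 = 4.183
Station 1: ρ₁ = 4.717/12.9 = 0.36566, L₁ = ρ₁/(1-ρ₁) = 0.36566/(1-0.36566) = 0.5764
Station 2: ρ₂ = 4.183/13.8 = 0.30312, L₂ = ρ₂/(1-ρ₂) = 0.30312/(1-0.30312) = 0.4350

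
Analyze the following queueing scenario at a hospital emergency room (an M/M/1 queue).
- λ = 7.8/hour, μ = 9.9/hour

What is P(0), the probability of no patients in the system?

ρ = λ/μ = 7.8/9.9 = 0.7879
P(0) = 1 - ρ = 1 - 0.7879 = 0.2121
The server is idle 21.21% of the time.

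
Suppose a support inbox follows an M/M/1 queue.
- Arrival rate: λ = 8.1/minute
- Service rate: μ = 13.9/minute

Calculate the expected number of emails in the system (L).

ρ = λ/μ = 8.1/13.9 = 0.5827
For M/M/1: L = λ/(μ-λ)
L = 8.1/(13.9-8.1) = 8.1/5.80
L = 1.3966 emails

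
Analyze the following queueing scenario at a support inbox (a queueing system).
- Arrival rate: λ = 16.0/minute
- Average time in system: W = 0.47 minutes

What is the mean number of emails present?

Little's Law: L = λW
L = 16.0 × 0.47 = 7.5200 emails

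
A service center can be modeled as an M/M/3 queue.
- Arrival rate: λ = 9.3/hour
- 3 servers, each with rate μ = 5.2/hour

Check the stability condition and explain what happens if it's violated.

Stability requires ρ = λ/(cμ) < 1
ρ = 9.3/(3 × 5.2) = 9.3/15.60 = 0.5962
Since 0.5962 < 1, the system is STABLE.
The servers are busy 59.62% of the time.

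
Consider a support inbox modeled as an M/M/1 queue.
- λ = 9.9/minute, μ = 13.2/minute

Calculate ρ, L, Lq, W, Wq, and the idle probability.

Step 1: ρ = λ/μ = 9.9/13.2 = 0.7500
Step 2: L = λ/(μ-λ) = 9.9/3.30 = 3.0000
Step 3: Lq = λ²/(μ(μ-λ)) = 98.01/(13.2×3.30) = 2.2500
Step 4: W = 1/(μ-λ) = 1/3.30 = 0.30303
Step 5: Wq = λ/(μ(μ-λ)) = 9.9/(13.2×3.30) = 0.2273
Step 6: P(0) = 1-ρ = 0.2500
Verify: L = λW = 9.9×0.30303 = 3.0000 ✔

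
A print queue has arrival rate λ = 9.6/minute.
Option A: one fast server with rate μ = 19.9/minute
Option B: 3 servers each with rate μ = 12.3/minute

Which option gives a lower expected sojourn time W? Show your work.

Option A: single server μ = 19.9 (M/M/1)
  ρ_A = 9.6/19.9 = 0.4824
  W_A = 1/(μ-λ) = 1/(19.9-9.6) = 1/10.30 = 0.09709

Option B: 3 servers μ = 12.3 (M/M/3)
  ρ_B = λ/(cμ) = 9.6/(3×12.3) = 0.2602
  Offered load a = λ/μ = cρ = 9.6/12.3 = 0.7805
  P₀ = [ Σₙ₌₀^2 aⁿ/n! + a^3/(3!(1-ρ)) ]⁻¹
  Σ = a^0/0! + a^1/1! + a^2/2! = 1.0000 + 0.7805 + 0.3046 = 2.0851
  a^3/(3!(1-ρ)) = 0.4754/(6 × 0.7398) = 0.1071
  P₀ = 1/(2.0851 + 0.1071) = 0.4562
  Lq = P₀·a^3·ρ / (3!(1-ρ)²) = 0.4562 × 0.4754 × 0.2602 / (6 × 0.5474) = 0.01718
  Wq_B = Lq/λ = 0.01718/9.6 = 0.001790
  W_B = Wq_B + 1/μ = 0.001790 + 0.08130 = 0.08309

Since W_B = 0.08309 < W_A = 0.09709, Option B (multiple servers) has the shorter time in system.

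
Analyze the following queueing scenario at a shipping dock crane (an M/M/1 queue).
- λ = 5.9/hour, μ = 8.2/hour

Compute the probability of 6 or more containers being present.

ρ = λ/μ = 5.9/8.2 = 0.7195
P(N ≥ n) = ρⁿ
P(N ≥ 6) = 0.7195^6
P(N ≥ 6) = 0.1387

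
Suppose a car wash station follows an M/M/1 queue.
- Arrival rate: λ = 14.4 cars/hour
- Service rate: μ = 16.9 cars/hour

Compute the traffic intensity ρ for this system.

Server utilization: ρ = λ/μ
ρ = 14.4/16.9 = 0.8521
The server is busy 85.21% of the time.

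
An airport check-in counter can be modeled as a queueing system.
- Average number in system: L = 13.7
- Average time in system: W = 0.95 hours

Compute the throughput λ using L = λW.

Little's Law: L = λW, so λ = L/W
λ = 13.7/0.95 = 14.4211 passengers/hour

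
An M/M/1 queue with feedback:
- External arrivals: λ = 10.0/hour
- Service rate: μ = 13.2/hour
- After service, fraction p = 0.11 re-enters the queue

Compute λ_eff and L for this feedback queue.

Effective arrival rate: λ_eff = λ/(1-p) = 10.0/(1-0.11) = 10.0/0.89 = 11.23596
ρ = λ_eff/μ = 11.23596/13.2 = 0.851209
L = ρ/(1-ρ) = 0.851209/(1-0.851209) = 5.7208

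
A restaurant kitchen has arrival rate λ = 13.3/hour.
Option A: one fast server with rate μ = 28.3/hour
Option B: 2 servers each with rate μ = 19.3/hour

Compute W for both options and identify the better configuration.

Option A: single server μ = 28.3 (M/M/1)
  ρ_A = 13.3/28.3 = 0.4700
  W_A = 1/(μ-λ) = 1/(28.3-13.3) = 1/15.00 = 0.06667

Option B: 2 servers μ = 19.3 (M/M/2)
  ρ_B = λ/(cμ) = 13.3/(2×19.3) = 0.3446
  Offered load a = λ/μ = cρ = 13.3/19.3 = 0.6891
  P₀ = [ Σₙ₌₀^1 aⁿ/n! + a^2/(2!(1-ρ)) ]⁻¹
  Σ = a^0/0! + a^1/1! = 1.0000 + 0.6891 = 1.6891
  a^2/(2!(1-ρ)) = 0.4749/(2 × 0.6554) = 0.3623
  P₀ = 1/(1.6891 + 0.3623) = 0.4875
  Lq = P₀·a^2·ρ / (2!(1-ρ)²) = 0.487476 × 0.474885 × 0.344560 / (2 × 0.429602) = 0.09283
  Wq_B = Lq/λ = 0.09283/13.3 = 0.006980
  W_B = Wq_B + 1/μ = 0.006980 + 0.05181 = 0.05879

Since W_B = 0.05879 < W_A = 0.06667, Option B (multiple servers) has the shorter time in system.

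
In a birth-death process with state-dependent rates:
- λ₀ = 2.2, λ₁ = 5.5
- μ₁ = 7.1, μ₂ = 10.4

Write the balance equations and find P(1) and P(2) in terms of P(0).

Balance equations:
State 0: λ₀P₀ = μ₁P₁ → P₁ = (λ₀/μ₁)P₀ = (2.2/7.1)P₀ = 0.3099P₀
State 1: P₂ = (λ₀λ₁)/(μ₁μ₂)P₀ = (2.2×5.5)/(7.1×10.4)P₀ = 0.1639P₀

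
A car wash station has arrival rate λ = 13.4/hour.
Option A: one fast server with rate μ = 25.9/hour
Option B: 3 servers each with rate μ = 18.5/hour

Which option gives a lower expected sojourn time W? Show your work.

Option A: single server μ = 25.9 (M/M/1)
  ρ_A = 13.4/25.9 = 0.5174
  W_A = 1/(μ-λ) = 1/(25.9-13.4) = 1/12.50 = 0.08000

Option B: 3 servers μ = 18.5 (M/M/3)
  ρ_B = λ/(cμ) = 13.4/(3×18.5) = 0.2414
  Offered load a = λ/μ = cρ = 13.4/18.5 = 0.7243
  P₀ = [ Σₙ₌₀^2 aⁿ/n! + a^3/(3!(1-ρ)) ]⁻¹
  Σ = a^0/0! + a^1/1! + a^2/2! = 1.0000 + 0.7243 + 0.2623 = 1.9866
  a^3/(3!(1-ρ)) = 0.3800/(6 × 0.7586) = 0.08349
  P₀ = 1/(1.9866 + 0.08349) = 0.4831
  Lq = P₀·a^3·ρ / (3!(1-ρ)²) = 0.4831 × 0.3800 × 0.2414 / (6 × 0.5754) = 0.01284
  Wq_B = Lq/λ = 0.0128375/13.4 = 0.0009580
  W_B = Wq_B + 1/μ = 0.0009580 + 0.05405 = 0.05501

Since W_B = 0.05501 < W_A = 0.08000, Option B (multiple servers) has the shorter time in system.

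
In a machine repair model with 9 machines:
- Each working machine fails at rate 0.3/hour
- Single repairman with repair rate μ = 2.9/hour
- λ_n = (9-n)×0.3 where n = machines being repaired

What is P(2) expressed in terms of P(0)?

P(2)/P(0) = ∏_{i=0}^{2-1} λ_i/μ_{i+1}
= (9-0)×0.3/2.9 × (9-1)×0.3/2.9
= 0.7705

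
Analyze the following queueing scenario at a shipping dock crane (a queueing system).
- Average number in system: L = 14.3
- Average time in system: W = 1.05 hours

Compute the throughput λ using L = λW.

Little's Law: L = λW, so λ = L/W
λ = 14.3/1.05 = 13.6190 containers/hour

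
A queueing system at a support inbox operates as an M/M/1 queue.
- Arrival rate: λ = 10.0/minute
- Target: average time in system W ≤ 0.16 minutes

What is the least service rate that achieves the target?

For M/M/1: W = 1/(μ-λ)
Need W ≤ 0.16, so 1/(μ-λ) ≤ 0.16
μ - λ ≥ 1/0.16 = 6.2500
μ ≥ 10.0 + 6.2500 = 16.2500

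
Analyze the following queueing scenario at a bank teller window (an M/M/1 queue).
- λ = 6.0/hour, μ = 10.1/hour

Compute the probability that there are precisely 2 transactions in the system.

ρ = λ/μ = 6.0/10.1 = 0.5941
P(n) = (1-ρ)ρⁿ
P(2) = (1-0.5941) × 0.5941^2
P(2) = 0.4059 × 0.3530
P(2) = 0.1433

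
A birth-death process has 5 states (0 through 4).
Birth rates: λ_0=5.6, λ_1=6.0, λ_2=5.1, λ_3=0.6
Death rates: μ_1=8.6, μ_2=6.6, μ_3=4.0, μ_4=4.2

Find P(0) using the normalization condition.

Ratios P(n)/P(0) = (λ₀···λₙ₋₁)/(μ₁···μₙ):
P(1)/P(0) = (5.6)/(8.6) = 0.65116
P(2)/P(0) = (5.6×6.0)/(8.6×6.6) = 0.59197
P(3)/P(0) = (5.6×6.0×5.1)/(8.6×6.6×4.0) = 0.75476
P(4)/P(0) = (5.6×6.0×5.1×0.6)/(8.6×6.6×4.0×4.2) = 0.10782

Normalization: ∑ P(n) = 1
P(0) × (1.0000 + 0.65116 + 0.59197 + 0.75476 + 0.10782) = 1
P(0) × 3.1057 = 1
P(0) = 1/3.1057 = 0.3220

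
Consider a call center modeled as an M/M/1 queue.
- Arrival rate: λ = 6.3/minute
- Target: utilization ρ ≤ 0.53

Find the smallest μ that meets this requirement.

ρ = λ/μ, so μ = λ/ρ
μ ≥ 6.3/0.53 = 11.8868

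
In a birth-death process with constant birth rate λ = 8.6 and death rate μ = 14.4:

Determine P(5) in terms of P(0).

For constant rates: P(n)/P(0) = (λ/μ)^n
P(5)/P(0) = (8.6/14.4)^5 = 0.59722^5 = 0.07598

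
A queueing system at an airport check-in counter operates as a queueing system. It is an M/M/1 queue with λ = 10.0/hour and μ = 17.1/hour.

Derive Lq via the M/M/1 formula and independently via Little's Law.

Method 1 (direct): Lq = λ²/(μ(μ-λ)) = 100.00/(17.1 × 7.10) = 0.8237

Method 2 (Little's Law):
W = 1/(μ-λ) = 1/7.10 = 0.14085
Wq = W - 1/μ = 0.14085 - 0.058480 = 0.08237
Lq = λWq = 10.0 × 0.08237 = 0.8237 ✔ (matches Method 1)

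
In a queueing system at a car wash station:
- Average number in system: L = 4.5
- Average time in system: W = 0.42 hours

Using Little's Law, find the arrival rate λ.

Little's Law: L = λW, so λ = L/W
λ = 4.5/0.42 = 10.7143 cars/hour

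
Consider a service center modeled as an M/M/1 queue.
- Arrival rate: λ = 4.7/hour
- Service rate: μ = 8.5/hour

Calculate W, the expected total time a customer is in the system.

First, compute utilization: ρ = λ/μ = 4.7/8.5 = 0.5529
For M/M/1: W = 1/(μ-λ)
W = 1/(8.5-4.7) = 1/3.80
W = 0.2632 hours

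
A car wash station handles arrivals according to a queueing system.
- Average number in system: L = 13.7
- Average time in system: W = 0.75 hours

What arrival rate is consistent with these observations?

Little's Law: L = λW, so λ = L/W
λ = 13.7/0.75 = 18.2667 cars/hour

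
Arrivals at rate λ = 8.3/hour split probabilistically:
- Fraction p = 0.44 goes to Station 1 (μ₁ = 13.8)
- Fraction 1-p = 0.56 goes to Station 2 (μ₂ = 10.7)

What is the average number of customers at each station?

Effective rates: λ₁ = 8.3×0.44 = 3.652, λ₂ = 8.3×0.56 = 4.648
Station 1: ρ₁ = 3.652/13.8 = 0.26464, L₁ = ρ₁/(1-ρ₁) = 0.26464/(1-0.26464) = 0.3599
Station 2: ρ₂ = 4.648/10.7 = 0.4344, L₂ = ρ₂/(1-ρ₂) = 0.4344/(1-0.4344) = 0.7680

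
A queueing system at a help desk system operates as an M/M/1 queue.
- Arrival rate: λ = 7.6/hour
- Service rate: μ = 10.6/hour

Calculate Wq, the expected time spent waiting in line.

First, compute utilization: ρ = λ/μ = 7.6/10.6 = 0.7170
For M/M/1: Wq = λ/(μ(μ-λ))
Wq = 7.6/(10.6 × (10.6-7.6))
Wq = 7.6/(10.6 × 3.00)
Wq = 0.2390 hours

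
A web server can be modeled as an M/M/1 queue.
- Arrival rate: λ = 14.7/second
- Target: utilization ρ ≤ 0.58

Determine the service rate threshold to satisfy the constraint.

ρ = λ/μ, so μ = λ/ρ
μ ≥ 14.7/0.58 = 25.3448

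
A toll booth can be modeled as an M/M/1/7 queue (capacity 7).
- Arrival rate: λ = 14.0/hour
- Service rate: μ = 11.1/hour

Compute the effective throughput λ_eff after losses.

ρ = λ/μ = 14.0/11.1 = 1.26126
P₀ = (1-ρ)/(1-ρ^(K+1)) = (1-1.26126)/(1-1.26126^8) = -0.2613/-5.4038 = 0.04835
P_K = P₀×ρ^K = 0.04835 × 1.26126^7 = 0.04835 × 5.0773 = 0.2455
λ_eff = λ(1-P_K) = 14.0 × (1 - 0.24548) = 14.0 × 0.75452 = 10.5633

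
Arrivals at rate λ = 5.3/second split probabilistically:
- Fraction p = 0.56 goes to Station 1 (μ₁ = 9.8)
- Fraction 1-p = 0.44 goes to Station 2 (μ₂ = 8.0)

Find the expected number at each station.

Effective rates: λ₁ = 5.3×0.56 = 2.968, λ₂ = 5.3×0.44 = 2.332
Station 1: ρ₁ = 2.968/9.8 = 0.30286, L₁ = ρ₁/(1-ρ₁) = 0.30286/(1-0.30286) = 0.4344
Station 2: ρ₂ = 2.332/8.0 = 0.2915, L₂ = ρ₂/(1-ρ₂) = 0.2915/(1-0.2915) = 0.4114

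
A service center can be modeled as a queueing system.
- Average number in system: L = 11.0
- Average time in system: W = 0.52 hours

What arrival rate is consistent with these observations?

Little's Law: L = λW, so λ = L/W
λ = 11.0/0.52 = 21.1538 customers/hour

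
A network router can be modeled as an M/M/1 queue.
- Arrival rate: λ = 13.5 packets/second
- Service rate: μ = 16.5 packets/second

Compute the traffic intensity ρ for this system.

Server utilization: ρ = λ/μ
ρ = 13.5/16.5 = 0.8182
The server is busy 81.82% of the time.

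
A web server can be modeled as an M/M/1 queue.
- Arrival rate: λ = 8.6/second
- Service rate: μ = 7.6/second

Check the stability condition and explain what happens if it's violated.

Stability requires ρ = λ/(cμ) < 1
ρ = 8.6/(1 × 7.6) = 8.6/7.60 = 1.1316
Since 1.1316 ≥ 1, the system is UNSTABLE.
Queue grows without bound. Need μ > λ = 8.6.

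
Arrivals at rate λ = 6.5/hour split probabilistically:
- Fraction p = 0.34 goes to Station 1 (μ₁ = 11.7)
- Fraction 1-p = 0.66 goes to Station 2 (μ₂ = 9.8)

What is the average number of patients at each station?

Effective rates: λ₁ = 6.5×0.34 = 2.21, λ₂ = 6.5×0.66 = 4.29
Station 1: ρ₁ = 2.21/11.7 = 0.1889, L₁ = ρ₁/(1-ρ₁) = 0.1889/(1-0.1889) = 0.2329
Station 2: ρ₂ = 4.29/9.8 = 0.43776, L₂ = ρ₂/(1-ρ₂) = 0.43776/(1-0.43776) = 0.7786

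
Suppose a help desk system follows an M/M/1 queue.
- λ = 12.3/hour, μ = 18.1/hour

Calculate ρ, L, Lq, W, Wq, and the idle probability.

Step 1: ρ = λ/μ = 12.3/18.1 = 0.6796
Step 2: L = λ/(μ-λ) = 12.3/5.80 = 2.1207
Step 3: Lq = λ²/(μ(μ-λ)) = 151.29/(18.1×5.80) = 1.4411
Step 4: W = 1/(μ-λ) = 1/5.80 = 0.172414
Step 5: Wq = λ/(μ(μ-λ)) = 12.3/(18.1×5.80) = 0.1172
Step 6: P(0) = 1-ρ = 0.3204
Verify: L = λW = 12.3×0.172414 = 2.1207 ✔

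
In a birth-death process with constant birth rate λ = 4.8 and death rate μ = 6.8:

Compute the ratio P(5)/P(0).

For constant rates: P(n)/P(0) = (λ/μ)^n
P(5)/P(0) = (4.8/6.8)^5 = 0.7059^5 = 0.1753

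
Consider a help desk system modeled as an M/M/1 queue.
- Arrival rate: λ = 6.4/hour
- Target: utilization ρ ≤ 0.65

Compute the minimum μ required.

ρ = λ/μ, so μ = λ/ρ
μ ≥ 6.4/0.65 = 9.8462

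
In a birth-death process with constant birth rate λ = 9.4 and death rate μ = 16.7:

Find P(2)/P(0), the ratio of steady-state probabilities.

For constant rates: P(n)/P(0) = (λ/μ)^n
P(2)/P(0) = (9.4/16.7)^2 = 0.56287^2 = 0.3168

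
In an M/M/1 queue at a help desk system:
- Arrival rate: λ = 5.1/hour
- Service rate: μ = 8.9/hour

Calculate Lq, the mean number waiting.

ρ = λ/μ = 5.1/8.9 = 0.5730
For M/M/1: Lq = λ²/(μ(μ-λ))
Lq = 26.01/(8.9 × 3.80)
Lq = 0.7691 tickets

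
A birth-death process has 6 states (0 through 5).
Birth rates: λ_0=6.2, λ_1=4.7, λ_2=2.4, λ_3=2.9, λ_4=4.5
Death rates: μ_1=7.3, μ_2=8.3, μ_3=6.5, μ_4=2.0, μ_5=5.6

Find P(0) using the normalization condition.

Ratios P(n)/P(0) = (λ₀···λₙ₋₁)/(μ₁···μₙ):
P(1)/P(0) = (6.2)/(7.3) = 0.849315
P(2)/P(0) = (6.2×4.7)/(7.3×8.3) = 0.480937
P(3)/P(0) = (6.2×4.7×2.4)/(7.3×8.3×6.5) = 0.177577
P(4)/P(0) = (6.2×4.7×2.4×2.9)/(7.3×8.3×6.5×2.0) = 0.257487
P(5)/P(0) = (6.2×4.7×2.4×2.9×4.5)/(7.3×8.3×6.5×2.0×5.6) = 0.206909

Normalization: ∑ P(n) = 1
P(0) × (1.00000 + 0.849315 + 0.480937 + 0.177577 + 0.257487 + 0.206909) = 1
P(0) × 2.97222 = 1
P(0) = 1/2.97222 = 0.3364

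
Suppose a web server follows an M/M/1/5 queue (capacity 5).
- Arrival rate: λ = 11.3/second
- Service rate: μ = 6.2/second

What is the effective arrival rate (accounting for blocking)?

ρ = λ/μ = 11.3/6.2 = 1.8226
P₀ = (1-ρ)/(1-ρ^(K+1)) = (1-1.8226)/(1-1.8226^6) = -0.8226/-35.6563 = 0.02307
P_K = P₀×ρ^K = 0.02307 × 1.8226^5 = 0.02307 × 20.1121 = 0.4640
λ_eff = λ(1-P_K) = 11.3 × (1 - 0.463986) = 11.3 × 0.536014 = 6.0570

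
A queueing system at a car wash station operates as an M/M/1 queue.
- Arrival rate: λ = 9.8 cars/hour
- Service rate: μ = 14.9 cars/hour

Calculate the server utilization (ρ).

Server utilization: ρ = λ/μ
ρ = 9.8/14.9 = 0.6577
The server is busy 65.77% of the time.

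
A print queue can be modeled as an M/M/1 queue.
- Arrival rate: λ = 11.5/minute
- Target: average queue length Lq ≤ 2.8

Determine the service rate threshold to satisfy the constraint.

For M/M/1: Lq = λ²/(μ(μ-λ))
Need Lq ≤ 2.8, i.e. μ(μ-λ) ≥ λ²/2.8
μ² - 11.5μ - 132.25/2.8 ≥ 0  →  μ² - 11.5μ - 47.23214 ≥ 0
Quadratic formula (positive root): μ = [λ + √(λ² + 4×47.23214)]/2
Discriminant: 132.25 + 4×47.23214 = 321.1786, √321.1786 = 17.92146
μ ≥ (11.5 + 17.92146)/2 = 14.7107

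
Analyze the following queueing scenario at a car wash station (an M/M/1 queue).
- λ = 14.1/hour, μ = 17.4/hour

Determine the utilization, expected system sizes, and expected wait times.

Step 1: ρ = λ/μ = 14.1/17.4 = 0.8103
Step 2: L = λ/(μ-λ) = 14.1/3.30 = 4.2727
Step 3: Lq = λ²/(μ(μ-λ)) = 198.81/(17.4×3.30) = 3.4624
Step 4: W = 1/(μ-λ) = 1/3.30 = 0.30303
Step 5: Wq = λ/(μ(μ-λ)) = 14.1/(17.4×3.30) = 0.2456
Step 6: P(0) = 1-ρ = 0.1897
Verify: L = λW = 14.1×0.30303 = 4.2727 ✔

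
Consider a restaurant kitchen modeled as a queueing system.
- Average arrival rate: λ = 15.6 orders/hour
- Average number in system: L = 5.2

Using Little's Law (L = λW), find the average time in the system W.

Little's Law: L = λW, so W = L/λ
W = 5.2/15.6 = 0.3333 hours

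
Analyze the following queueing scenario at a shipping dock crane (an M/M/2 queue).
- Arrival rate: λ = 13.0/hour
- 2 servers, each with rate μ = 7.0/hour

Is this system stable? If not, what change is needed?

Stability requires ρ = λ/(cμ) < 1
ρ = 13.0/(2 × 7.0) = 13.0/14.00 = 0.9286
Since 0.9286 < 1, the system is STABLE.
The servers are busy 92.86% of the time.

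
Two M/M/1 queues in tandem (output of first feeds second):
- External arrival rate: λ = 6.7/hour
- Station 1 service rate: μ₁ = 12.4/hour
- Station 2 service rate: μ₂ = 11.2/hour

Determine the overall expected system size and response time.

By Jackson's theorem, each station behaves as independent M/M/1.
Station 1: ρ₁ = 6.7/12.4 = 0.5403, L₁ = ρ₁/(1-ρ₁) = λ/(μ₁-λ) = 6.7/5.70 = 1.1754
Station 2: ρ₂ = 6.7/11.2 = 0.5982, L₂ = ρ₂/(1-ρ₂) = λ/(μ₂-λ) = 6.7/4.50 = 1.4889
Total: L = L₁ + L₂ = 1.1754 + 1.4889 = 2.6643
W = L/λ = 2.6643/6.7 = 0.3977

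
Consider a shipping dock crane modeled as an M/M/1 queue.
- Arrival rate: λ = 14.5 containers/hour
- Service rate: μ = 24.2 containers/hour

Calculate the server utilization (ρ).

Server utilization: ρ = λ/μ
ρ = 14.5/24.2 = 0.5992
The server is busy 59.92% of the time.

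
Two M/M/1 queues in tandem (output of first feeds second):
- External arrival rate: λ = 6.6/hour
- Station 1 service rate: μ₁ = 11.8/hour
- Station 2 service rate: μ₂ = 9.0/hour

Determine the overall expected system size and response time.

By Jackson's theorem, each station behaves as independent M/M/1.
Station 1: ρ₁ = 6.6/11.8 = 0.5593, L₁ = ρ₁/(1-ρ₁) = λ/(μ₁-λ) = 6.6/5.20 = 1.2692
Station 2: ρ₂ = 6.6/9.0 = 0.7333, L₂ = ρ₂/(1-ρ₂) = λ/(μ₂-λ) = 6.6/2.40 = 2.7500
Total: L = L₁ + L₂ = 1.2692 + 2.7500 = 4.0192
W = L/λ = 4.0192/6.6 = 0.6090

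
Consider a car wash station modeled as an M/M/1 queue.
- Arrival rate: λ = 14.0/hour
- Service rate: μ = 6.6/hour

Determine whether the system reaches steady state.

Stability requires ρ = λ/(cμ) < 1
ρ = 14.0/(1 × 6.6) = 14.0/6.60 = 2.1212
Since 2.1212 ≥ 1, the system is UNSTABLE.
Queue grows without bound. Need μ > λ = 14.0.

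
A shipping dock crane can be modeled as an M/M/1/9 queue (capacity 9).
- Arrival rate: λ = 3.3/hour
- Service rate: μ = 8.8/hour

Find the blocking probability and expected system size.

ρ = λ/μ = 3.3/8.8 = 0.3750
P₀ = (1-ρ)/(1-ρ^(K+1)) = (1-0.3750)/(1-0.3750^10) = 0.62500/0.99995 = 0.6250
P_K = P₀×ρ^K = 0.62503 × 0.3750^9 = 0.62503 × 0.00014665 = 0.00009166
Blocking probability P_9 = 0.00009166 (0.009166%)
L = ρ[1 - (K+1)ρ^K + Kρ^(K+1)] / [(1-ρ)(1-ρ^(K+1))]
L = 0.3750 × (1 - 10×0.0001466 + 9×0.00005499) / ((1 - 0.3750) × (1 - 0.00005499)) = 0.5995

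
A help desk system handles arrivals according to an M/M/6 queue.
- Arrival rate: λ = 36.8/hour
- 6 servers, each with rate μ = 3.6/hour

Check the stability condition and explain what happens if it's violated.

Stability requires ρ = λ/(cμ) < 1
ρ = 36.8/(6 × 3.6) = 36.8/21.60 = 1.7037
Since 1.7037 ≥ 1, the system is UNSTABLE.
Need c > λ/μ = 36.8/3.6 = 10.22.
Minimum servers needed: c = 11.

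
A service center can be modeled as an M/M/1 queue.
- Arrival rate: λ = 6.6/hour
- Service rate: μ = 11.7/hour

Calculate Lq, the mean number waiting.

ρ = λ/μ = 6.6/11.7 = 0.5641
For M/M/1: Lq = λ²/(μ(μ-λ))
Lq = 43.56/(11.7 × 5.10)
Lq = 0.7300 customers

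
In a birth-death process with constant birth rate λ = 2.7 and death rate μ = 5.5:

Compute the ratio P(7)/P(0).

For constant rates: P(n)/P(0) = (λ/μ)^n
P(7)/P(0) = (2.7/5.5)^7 = 0.49091^7 = 0.006871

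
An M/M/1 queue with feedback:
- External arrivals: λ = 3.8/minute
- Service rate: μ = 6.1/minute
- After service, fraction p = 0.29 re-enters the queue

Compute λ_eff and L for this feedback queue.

Effective arrival rate: λ_eff = λ/(1-p) = 3.8/(1-0.29) = 3.8/0.71 = 5.352113
ρ = λ_eff/μ = 5.352113/6.1 = 0.877396
L = ρ/(1-ρ) = 0.877396/(1-0.877396) = 7.1563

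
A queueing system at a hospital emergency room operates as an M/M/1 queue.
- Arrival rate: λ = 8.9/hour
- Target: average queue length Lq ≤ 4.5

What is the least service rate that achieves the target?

For M/M/1: Lq = λ²/(μ(μ-λ))
Need Lq ≤ 4.5, i.e. μ(μ-λ) ≥ λ²/4.5
μ² - 8.9μ - 79.21/4.5 ≥ 0  →  μ² - 8.9μ - 17.60222 ≥ 0
Quadratic formula (positive root): μ = [λ + √(λ² + 4×17.60222)]/2
Discriminant: 79.21 + 4×17.60222 = 149.6189, √149.6189 = 12.23188
μ ≥ (8.9 + 12.23188)/2 = 10.5659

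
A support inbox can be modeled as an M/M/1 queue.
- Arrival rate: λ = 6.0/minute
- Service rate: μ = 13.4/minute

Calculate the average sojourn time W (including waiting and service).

First, compute utilization: ρ = λ/μ = 6.0/13.4 = 0.4478
For M/M/1: W = 1/(μ-λ)
W = 1/(13.4-6.0) = 1/7.40
W = 0.1351 minutes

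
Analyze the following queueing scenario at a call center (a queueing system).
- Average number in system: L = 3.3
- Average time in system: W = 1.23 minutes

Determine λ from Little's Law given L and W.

Little's Law: L = λW, so λ = L/W
λ = 3.3/1.23 = 2.6829 calls/minute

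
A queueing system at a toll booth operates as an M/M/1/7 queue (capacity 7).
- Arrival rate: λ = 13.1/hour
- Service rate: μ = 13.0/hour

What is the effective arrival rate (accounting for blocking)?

ρ = λ/μ = 13.1/13.0 = 1.00769
P₀ = (1-ρ)/(1-ρ^(K+1)) = (1-1.00769)/(1-1.00769^8) = -0.007690/-0.06320 = 0.1217
P_K = P₀×ρ^K = 0.1217 × 1.00769^7 = 0.1217 × 1.0551 = 0.1284
λ_eff = λ(1-P_K) = 13.1 × (1 - 0.12838) = 13.1 × 0.87162 = 11.4182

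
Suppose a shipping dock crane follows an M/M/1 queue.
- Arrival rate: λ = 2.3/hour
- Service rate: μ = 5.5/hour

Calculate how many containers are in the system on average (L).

ρ = λ/μ = 2.3/5.5 = 0.4182
For M/M/1: L = λ/(μ-λ)
L = 2.3/(5.5-2.3) = 2.3/3.20
L = 0.7187 containers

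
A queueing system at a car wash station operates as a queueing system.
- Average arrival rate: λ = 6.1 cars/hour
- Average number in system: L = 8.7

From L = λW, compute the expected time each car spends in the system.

Little's Law: L = λW, so W = L/λ
W = 8.7/6.1 = 1.4262 hours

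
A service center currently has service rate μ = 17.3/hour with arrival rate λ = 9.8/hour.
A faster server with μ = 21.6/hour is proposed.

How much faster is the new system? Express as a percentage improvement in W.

System 1: ρ₁ = 9.8/17.3 = 0.5665, W₁ = 1/(17.3-9.8) = 0.13333
System 2: ρ₂ = 9.8/21.6 = 0.4537, W₂ = 1/(21.6-9.8) = 0.084746
Improvement: (W₁-W₂)/W₁ = (0.13333-0.084746)/0.13333 = 36.44%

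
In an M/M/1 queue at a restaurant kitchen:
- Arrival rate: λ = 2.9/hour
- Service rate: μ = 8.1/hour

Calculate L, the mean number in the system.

ρ = λ/μ = 2.9/8.1 = 0.3580
For M/M/1: L = λ/(μ-λ)
L = 2.9/(8.1-2.9) = 2.9/5.20
L = 0.5577 orders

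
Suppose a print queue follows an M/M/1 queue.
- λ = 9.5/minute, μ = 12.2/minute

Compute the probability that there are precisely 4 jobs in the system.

ρ = λ/μ = 9.5/12.2 = 0.7787
P(n) = (1-ρ)ρⁿ
P(4) = (1-0.7787) × 0.7787^4
P(4) = 0.2213 × 0.3677
P(4) = 0.08137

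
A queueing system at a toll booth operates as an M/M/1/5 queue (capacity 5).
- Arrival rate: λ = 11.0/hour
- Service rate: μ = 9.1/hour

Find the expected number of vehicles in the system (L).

ρ = λ/μ = 11.0/9.1 = 1.2088
P₀ = (1-ρ)/(1-ρ^(K+1)) = (1-1.2088)/(1-1.2088^6) = -0.2088/-2.1198 = 0.09850
P_K = P₀×ρ^K = 0.09850 × 1.2088^5 = 0.09850 × 2.5809 = 0.2542
L = ρ[1 - (K+1)ρ^K + Kρ^(K+1)] / [(1-ρ)(1-ρ^(K+1))]
L = 1.2088 × (1 - 6×2.580906 + 5×3.119800) / ((1 - 1.2088) × (1 - 3.119800)) = 3.0412 vehicles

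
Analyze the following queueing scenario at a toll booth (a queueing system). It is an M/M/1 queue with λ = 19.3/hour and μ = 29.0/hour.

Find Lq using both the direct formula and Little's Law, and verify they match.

Method 1 (direct): Lq = λ²/(μ(μ-λ)) = 372.49/(29.0 × 9.70) = 1.3242

Method 2 (Little's Law):
W = 1/(μ-λ) = 1/9.70 = 0.10309
Wq = W - 1/μ = 0.10309 - 0.034483 = 0.06861
Lq = λWq = 19.3 × 0.06861 = 1.3242 ✔ (matches Method 1)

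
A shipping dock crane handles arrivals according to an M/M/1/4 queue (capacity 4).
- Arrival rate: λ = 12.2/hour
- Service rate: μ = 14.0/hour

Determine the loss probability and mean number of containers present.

ρ = λ/μ = 12.2/14.0 = 0.87143
P₀ = (1-ρ)/(1-ρ^(K+1)) = (1-0.87143)/(1-0.87143^5) = 0.12857/0.49747 = 0.2584
P_K = P₀×ρ^K = 0.2584 × 0.87143^4 = 0.2584 × 0.5767 = 0.1490
Blocking probability P_4 = 0.1490 (14.90%)
L = ρ[1 - (K+1)ρ^K + Kρ^(K+1)] / [(1-ρ)(1-ρ^(K+1))]
L = 0.87143 × (1 - 5×0.576674 + 4×0.502531) / ((1 - 0.87143) × (1 - 0.502531)) = 1.7270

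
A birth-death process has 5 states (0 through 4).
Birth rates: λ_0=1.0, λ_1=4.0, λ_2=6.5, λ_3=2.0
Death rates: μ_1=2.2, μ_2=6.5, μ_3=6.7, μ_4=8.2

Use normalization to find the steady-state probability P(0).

Ratios P(n)/P(0) = (λ₀···λₙ₋₁)/(μ₁···μₙ):
P(1)/P(0) = (1.0)/(2.2) = 0.4545
P(2)/P(0) = (1.0×4.0)/(2.2×6.5) = 0.2797
P(3)/P(0) = (1.0×4.0×6.5)/(2.2×6.5×6.7) = 0.2714
P(4)/P(0) = (1.0×4.0×6.5×2.0)/(2.2×6.5×6.7×8.2) = 0.06619

Normalization: ∑ P(n) = 1
P(0) × (1.0000 + 0.4545 + 0.2797 + 0.2714 + 0.06619) = 1
P(0) × 2.0718 = 1
P(0) = 1/2.0718 = 0.4827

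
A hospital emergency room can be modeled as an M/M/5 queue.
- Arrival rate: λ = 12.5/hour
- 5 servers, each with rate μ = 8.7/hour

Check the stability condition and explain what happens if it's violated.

Stability requires ρ = λ/(cμ) < 1
ρ = 12.5/(5 × 8.7) = 12.5/43.50 = 0.2874
Since 0.2874 < 1, the system is STABLE.
The servers are busy 28.74% of the time.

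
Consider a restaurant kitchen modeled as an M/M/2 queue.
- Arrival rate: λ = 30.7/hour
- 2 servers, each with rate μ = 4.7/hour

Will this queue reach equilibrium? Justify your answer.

Stability requires ρ = λ/(cμ) < 1
ρ = 30.7/(2 × 4.7) = 30.7/9.40 = 3.2660
Since 3.2660 ≥ 1, the system is UNSTABLE.
Need c > λ/μ = 30.7/4.7 = 6.53.
Minimum servers needed: c = 7.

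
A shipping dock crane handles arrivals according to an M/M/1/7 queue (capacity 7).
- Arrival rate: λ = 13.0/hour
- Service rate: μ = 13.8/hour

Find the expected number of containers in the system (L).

ρ = λ/μ = 13.0/13.8 = 0.94203
P₀ = (1-ρ)/(1-ρ^(K+1)) = (1-0.94203)/(1-0.94203^8) = 0.05797/0.3798 = 0.1526
P_K = P₀×ρ^K = 0.1526 × 0.94203^7 = 0.1526 × 0.6583 = 0.1005
L = ρ[1 - (K+1)ρ^K + Kρ^(K+1)] / [(1-ρ)(1-ρ^(K+1))]
L = 0.94203 × (1 - 8×0.6583444 + 7×0.6201802) / ((1 - 0.94203) × (1 - 0.6201802)) = 3.1877 containers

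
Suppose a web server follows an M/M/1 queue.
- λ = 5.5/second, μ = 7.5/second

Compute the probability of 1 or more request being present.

ρ = λ/μ = 5.5/7.5 = 0.7333
P(N ≥ n) = ρⁿ
P(N ≥ 1) = 0.7333^1
P(N ≥ 1) = 0.7333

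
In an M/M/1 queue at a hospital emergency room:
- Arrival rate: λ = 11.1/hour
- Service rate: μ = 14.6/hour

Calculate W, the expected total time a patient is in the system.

First, compute utilization: ρ = λ/μ = 11.1/14.6 = 0.7603
For M/M/1: W = 1/(μ-λ)
W = 1/(14.6-11.1) = 1/3.50
W = 0.2857 hours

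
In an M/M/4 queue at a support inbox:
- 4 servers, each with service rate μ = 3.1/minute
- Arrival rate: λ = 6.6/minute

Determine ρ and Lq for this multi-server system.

Traffic intensity: ρ = λ/(cμ) = 6.6/(4×3.1) = 0.5323
Since ρ = 0.5323 < 1, system is stable.
Offered load a = λ/μ = cρ = 6.6/3.1 = 2.1290
P₀ = [ Σₙ₌₀^3 aⁿ/n! + a^4/(4!(1-ρ)) ]⁻¹
Σ = a^0/0! + a^1/1! + a^2/2! + a^3/3! = 1.0000 + 2.1290 + 2.2664 + 1.6084 = 7.0038
a^4/(4!(1-ρ)) = 20.5461/(24 × 0.46774) = 1.8303
P₀ = 1/(7.0038 + 1.8303) = 0.1132
Lq = P₀·a^4·ρ / (4!(1-ρ)²) = 0.1132 × 20.5461 × 0.5323 / (24 × 0.2188) = 0.2358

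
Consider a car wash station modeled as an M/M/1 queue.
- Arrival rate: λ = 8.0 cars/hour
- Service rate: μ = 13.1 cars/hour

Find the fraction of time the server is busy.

Server utilization: ρ = λ/μ
ρ = 8.0/13.1 = 0.6107
The server is busy 61.07% of the time.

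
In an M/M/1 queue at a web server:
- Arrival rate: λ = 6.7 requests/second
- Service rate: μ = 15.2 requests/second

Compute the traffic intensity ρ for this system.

Server utilization: ρ = λ/μ
ρ = 6.7/15.2 = 0.4408
The server is busy 44.08% of the time.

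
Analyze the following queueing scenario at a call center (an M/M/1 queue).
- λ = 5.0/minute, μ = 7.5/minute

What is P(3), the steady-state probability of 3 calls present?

ρ = λ/μ = 5.0/7.5 = 0.6667
P(n) = (1-ρ)ρⁿ
P(3) = (1-0.6667) × 0.6667^3
P(3) = 0.33330 × 0.29634
P(3) = 0.09877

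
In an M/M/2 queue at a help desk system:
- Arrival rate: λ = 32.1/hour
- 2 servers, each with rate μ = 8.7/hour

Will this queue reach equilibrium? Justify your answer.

Stability requires ρ = λ/(cμ) < 1
ρ = 32.1/(2 × 8.7) = 32.1/17.40 = 1.8448
Since 1.8448 ≥ 1, the system is UNSTABLE.
Need c > λ/μ = 32.1/8.7 = 3.69.
Minimum servers needed: c = 4.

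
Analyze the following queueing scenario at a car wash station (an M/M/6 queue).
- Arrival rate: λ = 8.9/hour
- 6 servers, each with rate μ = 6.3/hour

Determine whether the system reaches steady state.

Stability requires ρ = λ/(cμ) < 1
ρ = 8.9/(6 × 6.3) = 8.9/37.80 = 0.2354
Since 0.2354 < 1, the system is STABLE.
The servers are busy 23.54% of the time.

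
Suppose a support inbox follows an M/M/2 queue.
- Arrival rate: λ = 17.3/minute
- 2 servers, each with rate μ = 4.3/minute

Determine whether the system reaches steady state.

Stability requires ρ = λ/(cμ) < 1
ρ = 17.3/(2 × 4.3) = 17.3/8.60 = 2.0116
Since 2.0116 ≥ 1, the system is UNSTABLE.
Need c > λ/μ = 17.3/4.3 = 4.02.
Minimum servers needed: c = 5.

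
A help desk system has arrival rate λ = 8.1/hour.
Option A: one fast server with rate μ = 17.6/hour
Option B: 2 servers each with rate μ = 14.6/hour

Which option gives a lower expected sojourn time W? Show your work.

Option A: single server μ = 17.6 (M/M/1)
  ρ_A = 8.1/17.6 = 0.4602
  W_A = 1/(μ-λ) = 1/(17.6-8.1) = 1/9.50 = 0.1053

Option B: 2 servers μ = 14.6 (M/M/2)
  ρ_B = λ/(cμ) = 8.1/(2×14.6) = 0.2774
  Offered load a = λ/μ = cρ = 8.1/14.6 = 0.5548
  P₀ = [ Σₙ₌₀^1 aⁿ/n! + a^2/(2!(1-ρ)) ]⁻¹
  Σ = a^0/0! + a^1/1! = 1.0000 + 0.5548 = 1.5548
  a^2/(2!(1-ρ)) = 0.3078/(2 × 0.7226) = 0.2130
  P₀ = 1/(1.5548 + 0.2130) = 0.5657
  Lq = P₀·a^2·ρ / (2!(1-ρ)²) = 0.5657 × 0.3078 × 0.2774 / (2 × 0.5222) = 0.04625
  Wq_B = Lq/λ = 0.04625/8.1 = 0.005710
  W_B = Wq_B + 1/μ = 0.005710 + 0.06849 = 0.07420

Since W_B = 0.07420 < W_A = 0.1053, Option B (multiple servers) has the shorter time in system.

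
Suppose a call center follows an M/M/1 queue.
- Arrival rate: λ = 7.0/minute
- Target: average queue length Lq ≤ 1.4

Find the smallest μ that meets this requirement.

For M/M/1: Lq = λ²/(μ(μ-λ))
Need Lq ≤ 1.4, i.e. μ(μ-λ) ≥ λ²/1.4
μ² - 7.0μ - 49.00/1.4 ≥ 0  →  μ² - 7.0μ - 35.0000 ≥ 0
Quadratic formula (positive root): μ = [λ + √(λ² + 4×35.0000)]/2
Discriminant: 49.00 + 4×35.0000 = 189.0000, √189.0000 = 13.7477
μ ≥ (7.0 + 13.7477)/2 = 10.3739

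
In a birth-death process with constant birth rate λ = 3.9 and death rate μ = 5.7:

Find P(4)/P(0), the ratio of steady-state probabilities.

For constant rates: P(n)/P(0) = (λ/μ)^n
P(4)/P(0) = (3.9/5.7)^4 = 0.68421^4 = 0.2192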